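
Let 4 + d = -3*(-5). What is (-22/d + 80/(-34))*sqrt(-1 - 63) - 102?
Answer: -102 - 592*I/17 ≈ -102.0 - 34.824*I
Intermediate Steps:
d = 11 (d = -4 - 3*(-5) = -4 + 15 = 11)
(-22/d + 80/(-34))*sqrt(-1 - 63) - 102 = (-22/11 + 80/(-34))*sqrt(-1 - 63) - 102 = (-22*1/11 + 80*(-1/34))*sqrt(-64) - 102 = (-2 - 40/17)*(8*I) - 102 = -592*I/17 - 102 = -102 - 592*I/17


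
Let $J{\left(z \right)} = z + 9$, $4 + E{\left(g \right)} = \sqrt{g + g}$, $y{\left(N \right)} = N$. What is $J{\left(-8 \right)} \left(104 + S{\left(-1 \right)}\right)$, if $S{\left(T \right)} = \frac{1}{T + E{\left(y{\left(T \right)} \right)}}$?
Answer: $\frac{2803}{27} - \frac{i \sqrt{2}}{27} \approx 103.81 - 0.052378 i$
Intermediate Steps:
$E{\left(g \right)} = -4 + \sqrt{2} \sqrt{g}$ ($E{\left(g \right)} = -4 + \sqrt{g + g} = -4 + \sqrt{2 g} = -4 + \sqrt{2} \sqrt{g}$)
$J{\left(z \right)} = 9 + z$
$S{\left(T \right)} = \frac{1}{-4 + T + \sqrt{2} \sqrt{T}}$ ($S{\left(T \right)} = \frac{1}{T + \left(-4 + \sqrt{2} \sqrt{T}\right)} = \frac{1}{-4 + T + \sqrt{2} \sqrt{T}}$)
$J{\left(-8 \right)} \left(104 + S{\left(-1 \right)}\right) = \left(9 - 8\right) \left(104 + \frac{1}{-4 - 1 + \sqrt{2} \sqrt{-1}}\right) = 1 \left(104 + \frac{1}{-4 - 1 + \sqrt{2} i}\right) = 1 \left(104 + \frac{1}{-4 - 1 + i \sqrt{2}}\right) = 1 \left(104 + \frac{1}{-5 + i \sqrt{2}}\right) = 104 + \frac{1}{-5 + i \sqrt{2}}$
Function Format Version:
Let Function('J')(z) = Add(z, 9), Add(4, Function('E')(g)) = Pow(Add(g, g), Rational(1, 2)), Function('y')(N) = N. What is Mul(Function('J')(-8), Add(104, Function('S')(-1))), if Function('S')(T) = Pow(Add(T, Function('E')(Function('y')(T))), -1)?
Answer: Add(Rational(2803, 27), Mul(Rational(-1, 27), I, Pow(2, Rational(1, 2)))) ≈ Add(103.81, Mul(-0.052378, I))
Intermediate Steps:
Function('E')(g) = Add(-4, Mul(Pow(2, Rational(1, 2)), Pow(g, Rational(1, 2)))) (Function('E')(g) = Add(-4, Pow(Add(g, g), Rational(1, 2))) = Add(-4, Pow(Mul(2, g), Rational(1, 2))) = Add(-4, Mul(Pow(2, Rational(1, 2)), Pow(g, Rational(1, 2)))))
Function('J')(z) = Add(9, z)
Function('S')(T) = Pow(Add(-4, T, Mul(Pow(2, Rational(1, 2)), Pow(T, Rational(1, 2)))), -1) (Function('S')(T) = Pow(Add(T, Add(-4, Mul(Pow(2, Rational(1, 2)), Pow(T, Rational(1, 2))))), -1) = Pow(Add(-4, T, Mul(Pow(2, Rational(1, 2)), Pow(T, Rational(1, 2)))), -1))
Mul(Function('J')(-8), Add(104, Function('S')(-1))) = Mul(Add(9, -8), Add(104, Pow(Add(-4, -1, Mul(Pow(2, Rational(1, 2)), Pow(-1, Rational(1, 2)))), -1))) = Mul(1, Add(104, Pow(Add(-4, -1, Mul(Pow(2, Rational(1, 2)), I)), -1))) = Mul(1, Add(104, Pow(Add(-4, -1, Mul(I, Pow(2, Rational(1, 2)))), -1))) = Mul(1, Add(104, Pow(Add(-5, Mul(I, Pow(2, Rational(1, 2)))), -1))) = Add(104, Pow(Add(-5, Mul(I, Pow(2, Rational(1, 2)))), -1))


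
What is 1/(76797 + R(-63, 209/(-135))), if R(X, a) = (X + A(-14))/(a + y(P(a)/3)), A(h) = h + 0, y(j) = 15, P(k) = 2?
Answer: 1816/139452957 ≈ 1.3022e-5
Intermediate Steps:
A(h) = h
R(X, a) = (-14 + X)/(15 + a) (R(X, a) = (X - 14)/(a + 15) = (-14 + X)/(15 + a))
1/(76797 + R(-63, 209/(-135))) = 1/(76797 + (-14 - 63)/(15 + 209/(-135))) = 1/(76797 - 77/(15 + 209*(-1/135))) = 1/(76797 - 77/(15 - 209/135)) = 1/(76797 - 77/(1816/135)) = 1/(76797 + (135/1816)*(-77)) = 1/(76797 - 10395/1816) = 1/(139452957/1816) = 1816/139452957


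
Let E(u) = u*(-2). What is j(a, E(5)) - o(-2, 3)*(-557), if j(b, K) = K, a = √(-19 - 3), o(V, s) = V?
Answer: -1124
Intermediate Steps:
E(u) = -2*u
a = I*√22 (a = √(-22) = I*√22 ≈ 4.6904*I)
j(a, E(5)) - o(-2, 3)*(-557) = -2*5 - (-2)*(-557) = -10 - 1*1114 = -10 - 1114 = -1124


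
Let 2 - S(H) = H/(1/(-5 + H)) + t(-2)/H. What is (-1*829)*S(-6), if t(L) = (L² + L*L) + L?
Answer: 52227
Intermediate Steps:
t(L) = L + 2*L² (t(L) = (L² + L²) + L = 2*L² + L = L + 2*L²)
S(H) = 2 - 6/H - H*(-5 + H) (S(H) = 2 - (H/(1/(-5 + H)) + (-2*(1 + 2*(-2)))/H) = 2 - (H*(-5 + H) + (-2*(1 - 4))/H) = 2 - (H*(-5 + H) + (-2*(-3))/H) = 2 - (H*(-5 + H) + 6/H) = 2 - (6/H + H*(-5 + H)) = 2 + (-6/H - H*(-5 + H)) = 2 - 6/H - H*(-5 + H))
(-1*829)*S(-6) = (-1*829)*(2 - 1*(-6)² - 6/(-6) + 5*(-6)) = -829*(2 - 1*36 - 6*(-⅙) - 30) = -829*(2 - 36 + 1 - 30) = -829*(-63) = 52227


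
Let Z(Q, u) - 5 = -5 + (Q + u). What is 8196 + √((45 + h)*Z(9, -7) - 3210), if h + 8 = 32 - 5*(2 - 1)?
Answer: 8196 + I*√3082 ≈ 8196.0 + 55.516*I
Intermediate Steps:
Z(Q, u) = Q + u (Z(Q, u) = 5 + (-5 + (Q + u)) = 5 + (-5 + Q + u) = Q + u)
h = 19 (h = -8 + (32 - 5*(2 - 1)) = -8 + (32 - 5) = -8 + 27 = 19)
8196 + √((45 + h)*Z(9, -7) - 3210) = 8196 + √((45 + 19)*(9 - 7) - 3210) = 8196 + √(64*2 - 3210) = 8196 + √(128 - 3210) = 8196 + √(-3082) = 8196 + I*√3082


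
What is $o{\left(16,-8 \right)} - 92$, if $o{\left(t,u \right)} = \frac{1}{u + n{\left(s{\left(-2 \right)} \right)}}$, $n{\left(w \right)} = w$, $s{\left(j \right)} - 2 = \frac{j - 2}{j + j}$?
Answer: $- \frac{461}{5} \approx -92.2$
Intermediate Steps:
$s{\left(j \right)} = 2 + \frac{-2 + j}{2 j}$ ($s{\left(j \right)} = 2 + \frac{j - 2}{j + j} = 2 + \frac{-2 + j}{2 j}$)
$o{\left(t,u \right)} = \frac{1}{3 + u}$ ($o{\left(t,u \right)} = \frac{1}{u + \left(\frac{5}{2} - \frac{1}{-2}\right)} = \frac{1}{u + \left(\frac{5}{2} - - \frac{1}{2}\right)} = \frac{1}{u + \left(\frac{5}{2} + \frac{1}{2}\right)} = \frac{1}{u + 3} = \frac{1}{3 + u}$)
$o{\left(16,-8 \right)} - 92 = \frac{1}{3 - 8} - 92 = \frac{1}{-5} - 92 = - \frac{1}{5} - 92 = - \frac{461}{5}$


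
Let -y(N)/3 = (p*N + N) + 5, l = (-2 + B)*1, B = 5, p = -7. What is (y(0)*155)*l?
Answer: -6975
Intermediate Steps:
l = 3 (l = (-2 + 5)*1 = 3*1 = 3)
y(N) = -15 + 18*N (y(N) = -3*((-7*N + N) + 5) = -3*(-6*N + 5) = -3*(5 - 6*N) = -15 + 18*N)
(y(0)*155)*l = ((-15 + 18*0)*155)*3 = ((-15 + 0)*155)*3 = -15*155*3 = -2325*3 = -6975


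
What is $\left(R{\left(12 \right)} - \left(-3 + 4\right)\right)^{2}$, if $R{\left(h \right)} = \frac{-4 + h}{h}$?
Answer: $\frac{1}{9} \approx 0.11111$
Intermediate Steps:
$R{\left(h \right)} = \frac{-4 + h}{h}$
$\left(R{\left(12 \right)} - \left(-3 + 4\right)\right)^{2} = \left(\frac{-4 + 12}{12} - \left(-3 + 4\right)\right)^{2} = \left(\frac{1}{12} \cdot 8 - 1\right)^{2} = \left(\frac{2}{3} - 1\right)^{2} = \left(- \frac{1}{3}\right)^{2} = \frac{1}{9}$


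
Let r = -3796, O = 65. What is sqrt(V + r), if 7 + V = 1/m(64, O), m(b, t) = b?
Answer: I*sqrt(243391)/8 ≈ 61.668*I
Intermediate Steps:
V = -447/64 (V = -7 + 1/64 = -447/64 ≈ -6.9844)
sqrt(V + r) = sqrt(-447/64 - 3796) = sqrt(-243391/64) = I*sqrt(243391)/8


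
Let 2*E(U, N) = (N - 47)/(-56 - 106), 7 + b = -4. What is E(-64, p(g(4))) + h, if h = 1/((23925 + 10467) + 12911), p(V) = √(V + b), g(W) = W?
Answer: 2223565/15326172 - I*√7/324 ≈ 0.14508 - 0.0081659*I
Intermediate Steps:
b = -11 (b = -7 - 4 = -11)
p(V) = √(-11 + V) (p(V) = √(V - 11) = √(-11 + V))
E(U, N) = 47/324 - N/324 (E(U, N) = ((N - 47)/(-56 - 106))/2 = ((-47 + N)/(-162))/2 = ((-47 + N)*(-1/162))/2 = (47/162 - N/162)/2 = 47/324 - N/324)
h = 1/47303 (h = 1/(34392 + 12911) = 1/47303 ≈ 2.1140e-5)
E(-64, p(g(4))) + h = (47/324 - √(-11 + 4)/324) + 1/47303 = (47/324 - I*√7/324) + 1/47303 = 2223565/15326172 - I*√7/324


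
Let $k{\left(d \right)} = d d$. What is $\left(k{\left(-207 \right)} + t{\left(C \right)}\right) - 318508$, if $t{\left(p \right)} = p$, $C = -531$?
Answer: $-276190$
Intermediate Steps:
$k{\left(d \right)} = d^{2}$
$\left(k{\left(-207 \right)} + t{\left(C \right)}\right) - 318508 = \left(\left(-207\right)^{2} - 531\right) - 318508 = \left(42849 - 531\right) - 318508 = 42318 - 318508 = -276190$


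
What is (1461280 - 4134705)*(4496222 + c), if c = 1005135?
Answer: -14707465337725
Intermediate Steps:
(1461280 - 4134705)*(4496222 + c) = (1461280 - 4134705)*(4496222 + 1005135) = -2673425*5501357 = -14707465337725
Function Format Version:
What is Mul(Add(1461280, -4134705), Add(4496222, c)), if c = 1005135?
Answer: -14707465337725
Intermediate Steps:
Mul(Add(1461280, -4134705), Add(4496222, c)) = Mul(Add(1461280, -4134705), Add(4496222, 1005135)) = Mul(-2673425, 5501357) = -14707465337725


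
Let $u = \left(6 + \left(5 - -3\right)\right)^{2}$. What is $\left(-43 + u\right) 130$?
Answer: $19890$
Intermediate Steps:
$u = 196$ ($u = \left(6 + \left(5 + 3\right)\right)^{2} = \left(6 + 8\right)^{2} = 14^{2} = 196$)
$\left(-43 + u\right) 130 = \left(-43 + 196\right) 130 = 153 \cdot 130 = 19890$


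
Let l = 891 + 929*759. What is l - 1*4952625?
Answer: -4246623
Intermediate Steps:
l = 706002 (l = 891 + 705111 = 706002)
l - 1*4952625 = 706002 - 1*4952625 = 706002 - 4952625 = -4246623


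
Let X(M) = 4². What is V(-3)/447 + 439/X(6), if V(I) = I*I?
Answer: 65459/2384 ≈ 27.458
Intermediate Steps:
V(I) = I²
X(M) = 16
V(-3)/447 + 439/X(6) = (-3)²/447 + 439/16 = 9*(1/447) + 439*(1/16) = 3/149 + 439/16 = 65459/2384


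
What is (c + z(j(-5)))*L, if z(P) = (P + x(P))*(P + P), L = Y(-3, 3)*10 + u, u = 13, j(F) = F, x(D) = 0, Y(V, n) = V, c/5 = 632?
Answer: -54570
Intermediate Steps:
c = 3160 (c = 5*632 = 3160)
L = -17 (L = -3*10 + 13 = -30 + 13 = -17)
z(P) = 2*P**2 (z(P) = (P + 0)*(P + P) = P*(2*P) = 2*P**2)
(c + z(j(-5)))*L = (3160 + 2*(-5)**2)*(-17) = (3160 + 2*25)*(-17) = (3160 + 50)*(-17) = 3210*(-17) = -54570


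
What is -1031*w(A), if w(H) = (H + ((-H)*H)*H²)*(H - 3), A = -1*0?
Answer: 0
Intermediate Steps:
A = 0
w(H) = (-3 + H)*(H - H⁴) (w(H) = (H + (-H²)*H²)*(-3 + H) = (H - H⁴)*(-3 + H) = (-3 + H)*(H - H⁴))
-1031*w(A) = -0*(-3 + 0 - 1*0⁴ + 3*0³) = -0*(-3 + 0 - 1*0 + 3*0) = -0*(-3 + 0 + 0 + 0) = -0*(-3) = -1031*0 = 0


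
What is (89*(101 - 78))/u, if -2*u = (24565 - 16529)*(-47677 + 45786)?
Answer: 2047/7598038 ≈ 0.00026941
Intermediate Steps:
u = 7598038 (u = -(24565 - 16529)*(-47677 + 45786)/2 = -4018*(-1891) = -1/2*(-15196076) = 7598038)
(89*(101 - 78))/u = (89*(101 - 78))/7598038 = (89*23)*(1/7598038) = 2047*(1/7598038) = 2047/7598038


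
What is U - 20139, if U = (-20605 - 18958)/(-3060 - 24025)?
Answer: -545425252/27085 ≈ -20138.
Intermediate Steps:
U = 39563/27085 (U = -39563/(-27085) = -39563*(-1/27085) = 39563/27085 ≈ 1.4607)
U - 20139 = 39563/27085 - 20139 = -545425252/27085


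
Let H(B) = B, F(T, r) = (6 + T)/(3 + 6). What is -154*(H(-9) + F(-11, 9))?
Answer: 13244/9 ≈ 1471.6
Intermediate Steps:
F(T, r) = 2/3 + T/9 (F(T, r) = (6 + T)/9 = (6 + T)*(1/9) = 2/3 + T/9)
-154*(H(-9) + F(-11, 9)) = -154*(-9 + (2/3 + (1/9)*(-11))) = -154*(-9 + (2/3 - 11/9)) = -154*(-9 - 5/9) = -154*(-86/9) = 13244/9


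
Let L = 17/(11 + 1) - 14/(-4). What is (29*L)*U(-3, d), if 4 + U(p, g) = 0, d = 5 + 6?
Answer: -1711/3 ≈ -570.33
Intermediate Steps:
d = 11
U(p, g) = -4 (U(p, g) = -4 + 0 = -4)
L = 59/12 (L = 17/12 - 14*(-¼) = 17*(1/12) + 7/2 = 17/12 + 7/2 = 59/12 ≈ 4.9167)
(29*L)*U(-3, d) = (29*(59/12))*(-4) = (1711/12)*(-4) = -1711/3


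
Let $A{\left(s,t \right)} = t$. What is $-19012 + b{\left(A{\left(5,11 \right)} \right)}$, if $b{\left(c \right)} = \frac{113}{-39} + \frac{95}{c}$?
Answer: $- \frac{8153686}{429} \approx -19006.0$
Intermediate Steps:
$b{\left(c \right)} = - \frac{113}{39} + \frac{95}{c}$ ($b{\left(c \right)} = 113 \left(- \frac{1}{39}\right) + \frac{95}{c} = - \frac{113}{39} + \frac{95}{c}$)
$-19012 + b{\left(A{\left(5,11 \right)} \right)} = -19012 - \left(\frac{113}{39} - \frac{95}{11}\right) = -19012 + \left(- \frac{113}{39} + 95 \cdot \frac{1}{11}\right) = -19012 + \left(- \frac{113}{39} + \frac{95}{11}\right) = -19012 + \frac{2462}{429} = - \frac{8153686}{429}$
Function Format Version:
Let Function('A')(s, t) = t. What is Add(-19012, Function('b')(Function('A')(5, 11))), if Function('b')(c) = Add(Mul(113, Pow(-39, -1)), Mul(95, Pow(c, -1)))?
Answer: Rational(-8153686, 429) ≈ -19006.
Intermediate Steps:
Function('b')(c) = Add(Rational(-113, 39), Mul(95, Pow(c, -1))) (Function('b')(c) = Add(Mul(113, Rational(-1, 39)), Mul(95, Pow(c, -1))) = Add(Rational(-113, 39), Mul(95, Pow(c, -1))))
Add(-19012, Function('b')(Function('A')(5, 11))) = Add(-19012, Add(Rational(-113, 39), Mul(95, Pow(11, -1)))) = Add(-19012, Add(Rational(-113, 39), Mul(95, Rational(1, 11)))) = Add(-19012, Add(Rational(-113, 39), Rational(95, 11))) = Add(-19012, Rational(2462, 429)) = Rational(-8153686, 429)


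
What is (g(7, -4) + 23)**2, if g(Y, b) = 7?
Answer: 900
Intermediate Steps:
(g(7, -4) + 23)**2 = (7 + 23)**2 = 30**2 = 900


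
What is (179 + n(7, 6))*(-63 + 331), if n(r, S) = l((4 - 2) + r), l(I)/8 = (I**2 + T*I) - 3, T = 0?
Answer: 215204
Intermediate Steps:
l(I) = -24 + 8*I**2 (l(I) = 8*((I**2 + 0*I) - 3) = 8*((I**2 + 0) - 3) = 8*(I**2 - 3) = 8*(-3 + I**2) = -24 + 8*I**2)
n(r, S) = -24 + 8*(2 + r)**2 (n(r, S) = -24 + 8*((4 - 2) + r)**2 = -24 + 8*(2 + r)**2)
(179 + n(7, 6))*(-63 + 331) = (179 + (-24 + 8*(2 + 7)**2))*(-63 + 331) = (179 + (-24 + 8*9**2))*268 = (179 + (-24 + 8*81))*268 = (179 + (-24 + 648))*268 = (179 + 624)*268 = 803*268 = 215204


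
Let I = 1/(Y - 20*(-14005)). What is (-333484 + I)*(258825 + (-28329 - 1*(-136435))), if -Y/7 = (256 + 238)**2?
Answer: -174756701512754739/1428152 ≈ -1.2237e+11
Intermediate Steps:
Y = -1708252 (Y = -7*(256 + 238)**2 = -7*494**2 = -7*244036 = -1708252)
I = -1/1428152 (I = 1/(-1708252 - 20*(-14005)) = 1/(-1708252 + 280100) = 1/(-1428152) = -1/1428152 ≈ -7.0021e-7)
(-333484 + I)*(258825 + (-28329 - 1*(-136435))) = (-333484 - 1/1428152)*(258825 + (-28329 - 1*(-136435))) = -476265841569*(258825 + (-28329 + 136435))/1428152 = -476265841569*(258825 + 108106)/1428152 = -476265841569/1428152*366931 = -174756701512754739/1428152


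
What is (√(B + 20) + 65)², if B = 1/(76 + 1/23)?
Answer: (113685 + √61220247)²/3059001 ≈ 4826.6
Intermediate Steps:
B = 23/1749 (B = 1/(76 + 1/23) = 1/(1749/23) = 23/1749 ≈ 0.013150)
(√(B + 20) + 65)² = (√(23/1749 + 20) + 65)² = (√(35003/1749) + 65)² = (√61220247/1749 + 65)² = (65 + √61220247/1749)²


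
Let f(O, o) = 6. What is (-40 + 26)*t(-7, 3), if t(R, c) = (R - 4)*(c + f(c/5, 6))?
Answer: 1386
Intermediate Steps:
t(R, c) = (-4 + R)*(6 + c) (t(R, c) = (R - 4)*(c + 6) = (-4 + R)*(6 + c))
(-40 + 26)*t(-7, 3) = (-40 + 26)*(-24 - 4*3 + 6*(-7) - 7*3) = -14*(-24 - 12 - 42 - 21) = -14*(-99) = 1386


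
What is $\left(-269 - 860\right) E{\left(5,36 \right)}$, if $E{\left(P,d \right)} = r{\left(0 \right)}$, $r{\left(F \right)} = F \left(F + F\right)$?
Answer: $0$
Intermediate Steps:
$r{\left(F \right)} = 2 F^{2}$ ($r{\left(F \right)} = F 2 F = 2 F^{2}$)
$E{\left(P,d \right)} = 0$ ($E{\left(P,d \right)} = 2 \cdot 0^{2} = 2 \cdot 0 = 0$)
$\left(-269 - 860\right) E{\left(5,36 \right)} = \left(-269 - 860\right) 0 = \left(-1129\right) 0 = 0$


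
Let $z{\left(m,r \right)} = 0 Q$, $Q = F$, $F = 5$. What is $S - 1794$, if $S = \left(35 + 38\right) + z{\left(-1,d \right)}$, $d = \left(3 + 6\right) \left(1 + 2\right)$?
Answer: $-1721$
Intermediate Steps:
$Q = 5$
$d = 27$ ($d = 9 \cdot 3 = 27$)
$z{\left(m,r \right)} = 0$ ($z{\left(m,r \right)} = 0 \cdot 5 = 0$)
$S = 73$ ($S = \left(35 + 38\right) + 0 = 73 + 0 = 73$)
$S - 1794 = 73 - 1794 = -1721$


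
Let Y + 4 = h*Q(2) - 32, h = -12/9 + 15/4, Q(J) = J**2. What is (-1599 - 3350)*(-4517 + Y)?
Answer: 67454870/3 ≈ 2.2485e+7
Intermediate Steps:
h = 29/12 (h = -12*1/9 + 15*(1/4) = -4/3 + 15/4 = 29/12 ≈ 2.4167)
Y = -79/3 (Y = -4 + ((29/12)*2**2 - 32) = -4 + ((29/12)*4 - 32) = -4 + (29/3 - 32) = -4 - 67/3 = -79/3 ≈ -26.333)
(-1599 - 3350)*(-4517 + Y) = (-1599 - 3350)*(-4517 - 79/3) = -4949*(-13630/3) = 67454870/3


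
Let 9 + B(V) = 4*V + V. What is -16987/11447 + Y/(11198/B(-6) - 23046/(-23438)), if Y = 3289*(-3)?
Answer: 49400101477054/1497038259355 ≈ 32.999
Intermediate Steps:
B(V) = -9 + 5*V (B(V) = -9 + (4*V + V) = -9 + 5*V)
Y = -9867
-16987/11447 + Y/(11198/B(-6) - 23046/(-23438)) = -16987/11447 - 9867/(11198/(-9 + 5*(-6)) - 23046/(-23438)) = -16987*1/11447 - 9867/(11198/(-9 - 30) - 23046*(-1/23438)) = -16987/11447 - 9867/(11198/(-39) + 11523/11719) = -16987/11447 - 9867/(11198*(-1/39) + 11523/11719) = -16987/11447 - 9867/(-11198/39 + 11523/11719) = -16987/11447 - 9867/(-130779965/457041) = -16987/11447 - 9867*(-457041/130779965) = -16987/11447 + 4509623547/130779965 = 49400101477054/1497038259355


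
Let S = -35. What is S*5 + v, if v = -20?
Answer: -195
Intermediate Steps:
S*5 + v = -35*5 - 20 = -175 - 20 = -195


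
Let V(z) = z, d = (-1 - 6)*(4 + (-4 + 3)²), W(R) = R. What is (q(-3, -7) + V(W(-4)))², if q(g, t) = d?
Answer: 1521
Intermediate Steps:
d = -35 (d = -7*(4 + (-1)²) = -7*(4 + 1) = -7*5 = -35)
q(g, t) = -35
(q(-3, -7) + V(W(-4)))² = (-35 - 4)² = (-39)² = 1521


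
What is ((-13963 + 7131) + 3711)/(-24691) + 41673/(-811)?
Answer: -1026416912/20024401 ≈ -51.258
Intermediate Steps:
((-13963 + 7131) + 3711)/(-24691) + 41673/(-811) = (-6832 + 3711)*(-1/24691) + 41673*(-1/811) = -3121*(-1/24691) - 41673/811 = 3121/24691 - 41673/811 = -1026416912/20024401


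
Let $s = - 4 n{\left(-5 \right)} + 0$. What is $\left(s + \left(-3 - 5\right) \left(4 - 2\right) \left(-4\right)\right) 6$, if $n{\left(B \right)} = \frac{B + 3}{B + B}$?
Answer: $\frac{1896}{5} \approx 379.2$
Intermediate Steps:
$n{\left(B \right)} = \frac{3 + B}{2 B}$
$s = - \frac{4}{5}$ ($s = - 4 \frac{3 - 5}{2 \left(-5\right)} + 0 = - 4 \cdot \frac{1}{2} \left(- \frac{1}{5}\right) \left(-2\right) + 0 = \left(-4\right) \frac{1}{5} + 0 = - \frac{4}{5} + 0 = - \frac{4}{5} \approx -0.8$)
$\left(s + \left(-3 - 5\right) \left(4 - 2\right) \left(-4\right)\right) 6 = \left(- \frac{4}{5} + \left(-3 - 5\right) \left(4 - 2\right) \left(-4\right)\right) 6 = \left(- \frac{4}{5} - 8 \cdot 2 \left(-4\right)\right) 6 = \left(- \frac{4}{5} - -64\right) 6 = \left(- \frac{4}{5} + 64\right) 6 = \frac{316}{5} \cdot 6 = \frac{1896}{5}$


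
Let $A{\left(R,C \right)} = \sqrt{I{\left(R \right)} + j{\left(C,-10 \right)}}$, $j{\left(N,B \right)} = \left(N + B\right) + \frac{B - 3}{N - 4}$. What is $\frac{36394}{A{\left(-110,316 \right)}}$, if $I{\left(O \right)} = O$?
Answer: $\frac{72788 \sqrt{28218}}{4703} \approx 2599.8$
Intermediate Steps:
$j{\left(N,B \right)} = B + N + \frac{-3 + B}{-4 + N}$ ($j{\left(N,B \right)} = \left(B + N\right) + \frac{-3 + B}{-4 + N} = B + N + \frac{-3 + B}{-4 + N}$)
$A{\left(R,C \right)} = \sqrt{R + \frac{27 + C^{2} - 14 C}{-4 + C}}$ ($A{\left(R,C \right)} = \sqrt{R + \frac{-3 + C^{2} - 4 C - -30 - 10 C}{-4 + C}} = \sqrt{R + \frac{-3 + C^{2} - 4 C + 30 - 10 C}{-4 + C}} = \sqrt{R + \frac{27 + C^{2} - 14 C}{-4 + C}}$)
$\frac{36394}{A{\left(-110,316 \right)}} = \frac{36394}{\sqrt{\frac{27 + 316^{2} - 4424 - 110 \left(-4 + 316\right)}{-4 + 316}}} = \frac{36394}{\sqrt{\frac{27 + 99856 - 4424 - 34320}{312}}} = \frac{36394}{\sqrt{\frac{1}{312} \cdot 61139}} = \frac{36394}{\sqrt{\frac{4703}{24}}} = \frac{36394}{\frac{1}{12} \sqrt{28218}} = 36394 \frac{2 \sqrt{28218}}{4703} = \frac{72788 \sqrt{28218}}{4703}$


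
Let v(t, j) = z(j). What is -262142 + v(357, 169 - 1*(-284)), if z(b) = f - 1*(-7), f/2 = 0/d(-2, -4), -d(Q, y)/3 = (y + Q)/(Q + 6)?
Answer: -262135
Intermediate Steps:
d(Q, y) = -3*(Q + y)/(6 + Q) (d(Q, y) = -3*(y + Q)/(Q + 6) = -3*(Q + y)/(6 + Q))
f = 0 (f = 2*(0/((3*(-1*(-2) - 1*(-4))/(6 - 2)))) = 2*(0/((3*(2 + 4)/4))) = 2*(0/((3*(1/4)*6))) = 2*(0/(9/2)) = 2*(0*(2/9)) = 2*0 = 0)
z(b) = 7 (z(b) = 0 - 1*(-7) = 0 + 7 = 7)
v(t, j) = 7
-262142 + v(357, 169 - 1*(-284)) = -262142 + 7 = -262135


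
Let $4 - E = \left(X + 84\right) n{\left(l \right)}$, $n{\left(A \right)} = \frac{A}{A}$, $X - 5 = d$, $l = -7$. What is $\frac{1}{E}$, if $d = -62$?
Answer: $- \frac{1}{23} \approx -0.043478$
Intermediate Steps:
$X = -57$ ($X = 5 - 62 = -57$)
$n{\left(A \right)} = 1$
$E = -23$ ($E = 4 - \left(-57 + 84\right) 1 = 4 - 27 \cdot 1 = 4 - 27 = -23$)
$\frac{1}{E} = \frac{1}{-23} = - \frac{1}{23}$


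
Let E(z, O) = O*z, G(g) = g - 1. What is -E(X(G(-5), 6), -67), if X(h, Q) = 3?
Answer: 201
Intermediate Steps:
G(g) = -1 + g
-E(X(G(-5), 6), -67) = -(-67)*3 = -1*(-201) = 201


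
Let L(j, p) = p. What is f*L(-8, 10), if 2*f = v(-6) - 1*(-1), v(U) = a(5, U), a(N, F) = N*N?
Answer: 130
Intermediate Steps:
a(N, F) = N²
v(U) = 25 (v(U) = 5² = 25)
f = 13 (f = (25 - 1*(-1))/2 = (25 + 1)/2 = (½)*26 = 13)
f*L(-8, 10) = 13*10 = 130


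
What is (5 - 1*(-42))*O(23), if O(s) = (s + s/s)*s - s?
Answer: 24863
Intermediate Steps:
O(s) = -s + s*(1 + s) (O(s) = (s + 1)*s - s = (1 + s)*s - s = s*(1 + s) - s = -s + s*(1 + s))
(5 - 1*(-42))*O(23) = (5 - 1*(-42))*23**2 = (5 + 42)*529 = 47*529 = 24863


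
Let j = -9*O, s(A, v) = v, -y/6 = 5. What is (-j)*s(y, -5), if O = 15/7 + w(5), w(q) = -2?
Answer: -45/7 ≈ -6.4286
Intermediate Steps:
y = -30 (y = -6*5 = -30)
O = ⅐ (O = 15/7 - 2 = ⅐ ≈ 0.14286)
j = -9/7 (j = -9*⅐ = -9/7 ≈ -1.2857)
(-j)*s(y, -5) = -1*(-9/7)*(-5) = (9/7)*(-5) = -45/7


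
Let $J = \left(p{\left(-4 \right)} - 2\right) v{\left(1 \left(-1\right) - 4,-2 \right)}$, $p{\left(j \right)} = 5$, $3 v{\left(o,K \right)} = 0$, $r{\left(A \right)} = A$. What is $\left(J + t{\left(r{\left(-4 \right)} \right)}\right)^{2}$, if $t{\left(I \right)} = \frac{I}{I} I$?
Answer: $16$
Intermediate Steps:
$v{\left(o,K \right)} = 0$ ($v{\left(o,K \right)} = \frac{1}{3} \cdot 0 = 0$)
$t{\left(I \right)} = I$ ($t{\left(I \right)} = 1 I = I$)
$J = 0$ ($J = \left(5 - 2\right) 0 = 3 \cdot 0 = 0$)
$\left(J + t{\left(r{\left(-4 \right)} \right)}\right)^{2} = \left(0 - 4\right)^{2} = \left(-4\right)^{2} = 16$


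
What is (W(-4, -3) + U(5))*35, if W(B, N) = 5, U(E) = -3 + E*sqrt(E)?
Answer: 70 + 175*sqrt(5) ≈ 461.31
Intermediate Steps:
U(E) = -3 + E**(3/2)
(W(-4, -3) + U(5))*35 = (5 + (-3 + 5**(3/2)))*35 = (5 + (-3 + 5*sqrt(5)))*35 = (2 + 5*sqrt(5))*35 = 70 + 175*sqrt(5)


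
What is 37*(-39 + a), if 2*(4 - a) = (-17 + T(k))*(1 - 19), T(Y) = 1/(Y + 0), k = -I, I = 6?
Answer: -14023/2 ≈ -7011.5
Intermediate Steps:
k = -6 (k = -1*6 = -6)
T(Y) = 1/Y
a = -301/2 (a = 4 - (-17 + 1/(-6))*(1 - 19)/2 = 4 - (-17 - 1/6)*(-18)/2 = 4 - (-103)*(-18)/12 = 4 - 1/2*309 = 4 - 309/2 = -301/2 ≈ -150.50)
37*(-39 + a) = 37*(-39 - 301/2) = 37*(-379/2) = -14023/2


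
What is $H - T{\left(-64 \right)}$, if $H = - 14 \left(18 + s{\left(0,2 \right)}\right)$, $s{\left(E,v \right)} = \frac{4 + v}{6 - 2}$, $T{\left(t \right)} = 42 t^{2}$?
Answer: $-172305$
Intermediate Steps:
$s{\left(E,v \right)} = 1 + \frac{v}{4}$ ($s{\left(E,v \right)} = \frac{4 + v}{4} = \left(4 + v\right) \frac{1}{4} = 1 + \frac{v}{4}$)
$H = -273$ ($H = - 14 \left(18 + \left(1 + \frac{1}{4} \cdot 2\right)\right) = - 14 \left(18 + \left(1 + \frac{1}{2}\right)\right) = - 14 \left(18 + \frac{3}{2}\right) = \left(-14\right) \frac{39}{2} = -273$)
$H - T{\left(-64 \right)} = -273 - 42 \left(-64\right)^{2} = -273 - 42 \cdot 4096 = -273 - 172032 = -172305$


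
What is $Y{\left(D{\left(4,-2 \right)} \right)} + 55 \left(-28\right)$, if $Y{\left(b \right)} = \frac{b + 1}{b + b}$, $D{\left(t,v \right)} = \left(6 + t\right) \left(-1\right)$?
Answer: $- \frac{30791}{20} \approx -1539.6$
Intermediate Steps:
$D{\left(t,v \right)} = -6 - t$
$Y{\left(b \right)} = \frac{1 + b}{2 b}$
$Y{\left(D{\left(4,-2 \right)} \right)} + 55 \left(-28\right) = \frac{1 - 10}{2 \left(-6 - 4\right)} + 55 \left(-28\right) = \frac{1 - 10}{2 \left(-6 - 4\right)} - 1540 = \frac{1 - 10}{2 \left(-10\right)} - 1540 = \frac{1}{2} \left(- \frac{1}{10}\right) \left(-9\right) - 1540 = \frac{9}{20} - 1540 = - \frac{30791}{20}$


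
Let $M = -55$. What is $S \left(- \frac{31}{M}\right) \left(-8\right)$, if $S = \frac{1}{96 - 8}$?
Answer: $- \frac{31}{605} \approx -0.05124$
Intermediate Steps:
$S = \frac{1}{88} \approx 0.011364$
$S \left(- \frac{31}{M}\right) \left(-8\right) = \frac{\left(-31\right) \frac{1}{-55}}{88} \left(-8\right) = \frac{\left(-31\right) \left(- \frac{1}{55}\right)}{88} \left(-8\right) = \frac{1}{88} \cdot \frac{31}{55} \left(-8\right) = \frac{31}{4840} \left(-8\right) = - \frac{31}{605}$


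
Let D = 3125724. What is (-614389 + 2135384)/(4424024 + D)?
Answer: 1520995/7549748 ≈ 0.20146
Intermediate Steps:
(-614389 + 2135384)/(4424024 + D) = (-614389 + 2135384)/(4424024 + 3125724) = 1520995/7549748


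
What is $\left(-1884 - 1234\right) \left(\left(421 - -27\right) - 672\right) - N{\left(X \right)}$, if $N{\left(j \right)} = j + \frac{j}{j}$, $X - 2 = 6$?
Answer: $698423$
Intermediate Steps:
$X = 8$ ($X = 2 + 6 = 8$)
$N{\left(j \right)} = 1 + j$ ($N{\left(j \right)} = j + 1 = 1 + j$)
$\left(-1884 - 1234\right) \left(\left(421 - -27\right) - 672\right) - N{\left(X \right)} = \left(-1884 - 1234\right) \left(\left(421 - -27\right) - 672\right) - \left(1 + 8\right) = - 3118 \left(\left(421 + 27\right) - 672\right) - 9 = - 3118 \left(448 - 672\right) - 9 = \left(-3118\right) \left(-224\right) - 9 = 698432 - 9 = 698423$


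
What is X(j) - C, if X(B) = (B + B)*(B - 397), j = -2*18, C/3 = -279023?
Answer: 868245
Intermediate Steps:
C = -837069 (C = 3*(-279023) = -837069)
j = -36
X(B) = 2*B*(-397 + B) (X(B) = (2*B)*(-397 + B) = 2*B*(-397 + B))
X(j) - C = 2*(-36)*(-397 - 36) - 1*(-837069) = 2*(-36)*(-433) + 837069 = 31176 + 837069 = 868245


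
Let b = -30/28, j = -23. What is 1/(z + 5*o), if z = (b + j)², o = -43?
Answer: 196/71429 ≈ 0.0027440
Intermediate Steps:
b = -15/14 (b = -30*1/28 = -15/14 ≈ -1.0714)
z = 113569/196 (z = (-15/14 - 23)² = (-337/14)² = 113569/196 ≈ 579.43)
1/(z + 5*o) = 1/(113569/196 + 5*(-43)) = 1/(113569/196 - 215) = 1/(71429/196) = 196/71429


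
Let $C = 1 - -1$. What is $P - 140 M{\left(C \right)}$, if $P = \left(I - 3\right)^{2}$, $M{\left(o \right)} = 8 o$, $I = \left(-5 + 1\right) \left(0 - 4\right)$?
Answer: $-2071$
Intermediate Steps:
$C = 2$ ($C = 1 + 1 = 2$)
$I = 16$ ($I = \left(-4\right) \left(-4\right) = 16$)
$P = 169$ ($P = \left(16 - 3\right)^{2} = 13^{2} = 169$)
$P - 140 M{\left(C \right)} = 169 - 140 \cdot 8 \cdot 2 = 169 - 2240 = -2071$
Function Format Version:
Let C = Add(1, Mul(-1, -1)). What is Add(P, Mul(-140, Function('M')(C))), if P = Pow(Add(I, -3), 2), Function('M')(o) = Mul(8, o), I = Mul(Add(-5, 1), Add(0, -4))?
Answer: -2071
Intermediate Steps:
C = 2 (C = Add(1, 1) = 2)
I = 16 (I = Mul(-4, -4) = 16)
P = 169 (P = Pow(Add(16, -3), 2) = Pow(13, 2) = 169)
Add(P, Mul(-140, Function('M')(C))) = Add(169, Mul(-140, Mul(8, 2))) = Add(169, Mul(-140, 16)) = Add(169, -2240) = -2071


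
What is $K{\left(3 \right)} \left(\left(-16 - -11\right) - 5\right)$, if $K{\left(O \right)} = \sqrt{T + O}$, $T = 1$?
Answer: $-20$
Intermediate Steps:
$K{\left(O \right)} = \sqrt{1 + O}$
$K{\left(3 \right)} \left(\left(-16 - -11\right) - 5\right) = \sqrt{1 + 3} \left(\left(-16 - -11\right) - 5\right) = \sqrt{4} \left(\left(-16 + 11\right) - 5\right) = 2 \left(-5 - 5\right) = 2 \left(-10\right) = -20$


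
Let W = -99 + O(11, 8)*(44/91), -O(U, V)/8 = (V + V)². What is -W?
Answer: 99121/91 ≈ 1089.2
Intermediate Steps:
O(U, V) = -32*V² (O(U, V) = -8*(V + V)² = -8*4*V² = -32*V²)
W = -99121/91 (W = -99 + (-32*8²)*(44/91) = -99 + (-32*64)*(44*(1/91)) = -99 - 2048*44/91 = -99 - 90112/91 = -99121/91 ≈ -1089.2)
-W = -1*(-99121/91) = 99121/91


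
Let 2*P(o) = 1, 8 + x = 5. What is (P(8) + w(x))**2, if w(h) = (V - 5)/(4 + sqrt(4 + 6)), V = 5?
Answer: 1/4 ≈ 0.25000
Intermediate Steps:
x = -3 (x = -8 + 5 = -3)
P(o) = 1/2 (P(o) = (1/2)*1 = 1/2)
w(h) = 0 (w(h) = (5 - 5)/(4 + sqrt(4 + 6)) = 0/(4 + sqrt(10)) = 0)
(P(8) + w(x))**2 = (1/2 + 0)**2 = (1/2)**2 = 1/4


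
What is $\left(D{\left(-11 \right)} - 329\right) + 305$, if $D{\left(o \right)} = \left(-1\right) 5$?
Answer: $-29$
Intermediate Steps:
$D{\left(o \right)} = -5$
$\left(D{\left(-11 \right)} - 329\right) + 305 = \left(-5 - 329\right) + 305 = -334 + 305 = -29$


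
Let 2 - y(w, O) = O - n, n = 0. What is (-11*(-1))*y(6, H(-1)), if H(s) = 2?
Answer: 0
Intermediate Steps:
y(w, O) = 2 - O (y(w, O) = 2 - (O - 1*0) = 2 - (O + 0) = 2 - O)
(-11*(-1))*y(6, H(-1)) = (-11*(-1))*(2 - 1*2) = 11*(2 - 2) = 11*0 = 0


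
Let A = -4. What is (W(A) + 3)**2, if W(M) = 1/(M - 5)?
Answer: 676/81 ≈ 8.3457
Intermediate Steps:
W(M) = 1/(-5 + M)
(W(A) + 3)**2 = (1/(-5 - 4) + 3)**2 = (1/(-9) + 3)**2 = (-1/9 + 3)**2 = (26/9)**2 = 676/81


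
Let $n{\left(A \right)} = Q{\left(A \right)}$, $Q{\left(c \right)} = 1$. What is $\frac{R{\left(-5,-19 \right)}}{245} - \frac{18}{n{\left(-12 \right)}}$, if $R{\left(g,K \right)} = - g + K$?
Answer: $- \frac{632}{35} \approx -18.057$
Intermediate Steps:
$n{\left(A \right)} = 1$
$R{\left(g,K \right)} = K - g$
$\frac{R{\left(-5,-19 \right)}}{245} - \frac{18}{n{\left(-12 \right)}} = \frac{-19 - -5}{245} - \frac{18}{1} = \left(-19 + 5\right) \frac{1}{245} - 18 = \left(-14\right) \frac{1}{245} - 18 = - \frac{2}{35} - 18 = - \frac{632}{35}$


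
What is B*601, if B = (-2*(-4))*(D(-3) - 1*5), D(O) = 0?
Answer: -24040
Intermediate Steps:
B = -40 (B = (-2*(-4))*(0 - 1*5) = 8*(0 - 5) = 8*(-5) = -40)
B*601 = -40*601 = -24040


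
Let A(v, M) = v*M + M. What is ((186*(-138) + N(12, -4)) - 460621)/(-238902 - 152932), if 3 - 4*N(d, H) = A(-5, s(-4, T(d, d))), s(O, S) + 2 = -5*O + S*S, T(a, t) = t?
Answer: 1944505/1567336 ≈ 1.2406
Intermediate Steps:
s(O, S) = -2 + S² - 5*O (s(O, S) = -2 + (-5*O + S*S) = -2 + (-5*O + S²) = -2 + (S² - 5*O) = -2 + S² - 5*O)
A(v, M) = M + M*v (A(v, M) = M*v + M = M + M*v)
N(d, H) = 75/4 + d² (N(d, H) = ¾ - (-2 + d² - 5*(-4))*(1 - 5)/4 = ¾ - (-2 + d² + 20)*(-4)/4 = ¾ - (18 + d²)*(-4)/4 = ¾ - (-72 - 4*d²)/4 = ¾ + (18 + d²) = 75/4 + d²)
((186*(-138) + N(12, -4)) - 460621)/(-238902 - 152932) = ((186*(-138) + (75/4 + 12²)) - 460621)/(-238902 - 152932) = ((-25668 + (75/4 + 144)) - 460621)/(-391834) = ((-25668 + 651/4) - 460621)*(-1/391834) = (-102021/4 - 460621)*(-1/391834) = -1944505/4*(-1/391834) = 1944505/1567336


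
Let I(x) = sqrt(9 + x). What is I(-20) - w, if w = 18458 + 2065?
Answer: -20523 + I*sqrt(11) ≈ -20523.0 + 3.3166*I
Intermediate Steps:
w = 20523
I(-20) - w = sqrt(9 - 20) - 1*20523 = sqrt(-11) - 20523 = I*sqrt(11) - 20523 = -20523 + I*sqrt(11)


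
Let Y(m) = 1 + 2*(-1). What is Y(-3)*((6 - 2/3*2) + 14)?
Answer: -56/3 ≈ -18.667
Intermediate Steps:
Y(m) = -1 (Y(m) = 1 - 2 = -1)
Y(-3)*((6 - 2/3*2) + 14) = -((6 - 2/3*2) + 14) = -((6 - 4/3) + 14) = -(14/3 + 14) = -1*56/3 = -56/3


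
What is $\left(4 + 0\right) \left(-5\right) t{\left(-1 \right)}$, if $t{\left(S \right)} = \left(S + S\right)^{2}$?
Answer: $-80$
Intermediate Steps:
$t{\left(S \right)} = 4 S^{2}$ ($t{\left(S \right)} = \left(2 S\right)^{2} = 4 S^{2}$)
$\left(4 + 0\right) \left(-5\right) t{\left(-1 \right)} = \left(4 + 0\right) \left(-5\right) 4 \left(-1\right)^{2} = 4 \left(-5\right) 4 \cdot 1 = \left(-20\right) 4 = -80$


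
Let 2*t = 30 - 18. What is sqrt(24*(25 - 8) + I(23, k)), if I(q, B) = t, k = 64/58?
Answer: 3*sqrt(46) ≈ 20.347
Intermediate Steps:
t = 6 (t = (30 - 18)/2 = (1/2)*12 = 6)
k = 32/29 (k = 64*(1/58) = 32/29 ≈ 1.1034)
I(q, B) = 6
sqrt(24*(25 - 8) + I(23, k)) = sqrt(24*(25 - 8) + 6) = sqrt(24*17 + 6) = sqrt(408 + 6) = sqrt(414) = 3*sqrt(46)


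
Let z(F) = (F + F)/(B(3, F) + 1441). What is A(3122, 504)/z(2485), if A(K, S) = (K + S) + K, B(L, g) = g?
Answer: 1892332/355 ≈ 5330.5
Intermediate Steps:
A(K, S) = S + 2*K
z(F) = 2*F/(1441 + F) (z(F) = (F + F)/(F + 1441) = (2*F)/(1441 + F) = 2*F/(1441 + F))
A(3122, 504)/z(2485) = (504 + 2*3122)/((2*2485/(1441 + 2485))) = (504 + 6244)/((2*2485/3926)) = 6748/((2*2485*(1/3926))) = 6748/(2485/1963) = 6748*(1963/2485) = 1892332/355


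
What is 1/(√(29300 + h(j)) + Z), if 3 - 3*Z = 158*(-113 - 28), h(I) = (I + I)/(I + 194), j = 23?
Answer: 1611659/11963433247 - √1379717682/11963433247 ≈ 0.00013161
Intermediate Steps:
h(I) = 2*I/(194 + I) (h(I) = (2*I)/(194 + I) = 2*I/(194 + I))
Z = 7427 (Z = 1 - 158*(-113 - 28)/3 = 1 - 158*(-141)/3 = 1 - ⅓*(-22278) = 1 + 7426 = 7427)
1/(√(29300 + h(j)) + Z) = 1/(√(29300 + 2*23/(194 + 23)) + 7427) = 1/(√(29300 + 2*23/217) + 7427) = 1/(√(29300 + 2*23*(1/217)) + 7427) = 1/(√(29300 + 46/217) + 7427) = 1/(√(6358146/217) + 7427) = 1/(√1379717682/217 + 7427) = 1/(7427 + √1379717682/217)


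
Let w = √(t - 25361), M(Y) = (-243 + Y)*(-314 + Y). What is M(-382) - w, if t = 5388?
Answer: 435000 - I*√19973 ≈ 4.35e+5 - 141.33*I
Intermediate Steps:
M(Y) = (-314 + Y)*(-243 + Y)
w = I*√19973 (w = √(5388 - 25361) = √(-19973) = I*√19973 ≈ 141.33*I)
M(-382) - w = (76302 + (-382)² - 557*(-382)) - I*√19973 = (76302 + 145924 + 212774) - I*√19973 = 435000 - I*√19973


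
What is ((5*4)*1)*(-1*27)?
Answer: -540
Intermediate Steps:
((5*4)*1)*(-1*27) = (20*1)*(-27) = 20*(-27) = -540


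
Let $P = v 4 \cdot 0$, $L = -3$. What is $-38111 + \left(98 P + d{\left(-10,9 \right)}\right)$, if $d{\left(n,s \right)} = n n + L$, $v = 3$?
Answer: $-38014$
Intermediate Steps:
$P = 0$ ($P = 3 \cdot 4 \cdot 0 = 12 \cdot 0 = 0$)
$d{\left(n,s \right)} = -3 + n^{2}$ ($d{\left(n,s \right)} = n n - 3 = n^{2} - 3 = -3 + n^{2}$)
$-38111 + \left(98 P + d{\left(-10,9 \right)}\right) = -38111 + \left(98 \cdot 0 - \left(3 - \left(-10\right)^{2}\right)\right) = -38111 + \left(0 + \left(-3 + 100\right)\right) = -38111 + \left(0 + 97\right) = -38111 + 97 = -38014$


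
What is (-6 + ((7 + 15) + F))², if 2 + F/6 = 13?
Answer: 6724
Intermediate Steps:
F = 66 (F = -12 + 6*13 = -12 + 78 = 66)
(-6 + ((7 + 15) + F))² = (-6 + ((7 + 15) + 66))² = (-6 + (22 + 66))² = (-6 + 88)² = 82² = 6724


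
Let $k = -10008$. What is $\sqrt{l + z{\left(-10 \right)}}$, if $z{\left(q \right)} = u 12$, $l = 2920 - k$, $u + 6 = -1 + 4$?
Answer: $2 \sqrt{3223} \approx 113.54$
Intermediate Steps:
$u = -3$ ($u = -6 + \left(-1 + 4\right) = -6 + 3 = -3$)
$l = 12928$ ($l = 2920 - -10008 = 2920 + 10008 = 12928$)
$z{\left(q \right)} = -36$ ($z{\left(q \right)} = \left(-3\right) 12 = -36$)
$\sqrt{l + z{\left(-10 \right)}} = \sqrt{12928 - 36} = \sqrt{12892} = 2 \sqrt{3223}$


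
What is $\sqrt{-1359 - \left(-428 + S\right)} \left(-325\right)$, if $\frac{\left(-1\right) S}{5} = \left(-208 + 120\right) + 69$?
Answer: $- 975 i \sqrt{114} \approx - 10410.0 i$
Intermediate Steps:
$S = 95$ ($S = - 5 \left(\left(-208 + 120\right) + 69\right) = - 5 \left(-88 + 69\right) = \left(-5\right) \left(-19\right) = 95$)
$\sqrt{-1359 - \left(-428 + S\right)} \left(-325\right) = \sqrt{-1359 + \left(428 - 95\right)} \left(-325\right) = \sqrt{-1359 + 333} \left(-325\right) = \sqrt{-1026} \left(-325\right) = 3 i \sqrt{114} \left(-325\right) = - 975 i \sqrt{114}$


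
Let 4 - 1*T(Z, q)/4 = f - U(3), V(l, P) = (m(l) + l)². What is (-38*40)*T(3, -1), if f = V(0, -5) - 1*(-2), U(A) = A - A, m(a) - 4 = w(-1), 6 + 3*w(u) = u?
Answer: 42560/9 ≈ 4728.9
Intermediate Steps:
w(u) = -2 + u/3
m(a) = 5/3 (m(a) = 4 + (-2 + (⅓)*(-1)) = 4 + (-2 - ⅓) = 4 - 7/3 = 5/3)
V(l, P) = (5/3 + l)²
U(A) = 0
f = 43/9 (f = (5 + 3*0)²/9 - 1*(-2) = (5 + 0)²/9 + 2 = (⅑)*5² + 2 = (⅑)*25 + 2 = 25/9 + 2 = 43/9 ≈ 4.7778)
T(Z, q) = -28/9 (T(Z, q) = 16 - 4*(43/9 - 1*0) = 16 - 4*(43/9 + 0) = 16 - 4*43/9 = 16 - 172/9 = -28/9)
(-38*40)*T(3, -1) = -38*40*(-28/9) = -1520*(-28/9) = 42560/9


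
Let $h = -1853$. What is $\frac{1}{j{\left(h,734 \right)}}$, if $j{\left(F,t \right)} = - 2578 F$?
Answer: $\frac{1}{4777034} \approx 2.0933 \cdot 10^{-7}$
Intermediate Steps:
$\frac{1}{j{\left(h,734 \right)}} = \frac{1}{\left(-2578\right) \left(-1853\right)} = \frac{1}{4777034}$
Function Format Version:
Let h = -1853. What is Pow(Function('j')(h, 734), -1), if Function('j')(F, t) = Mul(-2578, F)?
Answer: Rational(1, 4777034) ≈ 2.0933e-7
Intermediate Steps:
Pow(Function('j')(h, 734), -1) = Pow(Mul(-2578, -1853), -1) = Pow(4777034, -1) = Rational(1, 4777034)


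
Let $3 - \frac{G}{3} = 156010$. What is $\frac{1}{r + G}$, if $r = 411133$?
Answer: $- \frac{1}{56888} \approx -1.7578 \cdot 10^{-5}$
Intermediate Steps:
$G = -468021$ ($G = 9 - 468030 = -468021$)
$\frac{1}{r + G} = \frac{1}{411133 - 468021} = \frac{1}{-56888} = - \frac{1}{56888}$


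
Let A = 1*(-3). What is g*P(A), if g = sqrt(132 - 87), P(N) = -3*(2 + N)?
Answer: 9*sqrt(5) ≈ 20.125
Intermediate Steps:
A = -3
P(N) = -6 - 3*N
g = 3*sqrt(5) (g = sqrt(45) = 3*sqrt(5) ≈ 6.7082)
g*P(A) = (3*sqrt(5))*(-6 - 3*(-3)) = (3*sqrt(5))*(-6 + 9) = (3*sqrt(5))*3 = 9*sqrt(5)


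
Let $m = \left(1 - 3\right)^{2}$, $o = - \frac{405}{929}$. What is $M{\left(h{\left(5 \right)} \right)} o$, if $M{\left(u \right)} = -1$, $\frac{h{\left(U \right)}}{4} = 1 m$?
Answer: $\frac{405}{929} \approx 0.43595$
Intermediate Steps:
$o = - \frac{405}{929}$ ($o = \left(-405\right) \frac{1}{929} = - \frac{405}{929} \approx -0.43595$)
$m = 4$ ($m = \left(-2\right)^{2} = 4$)
$h{\left(U \right)} = 16$ ($h{\left(U \right)} = 4 \cdot 1 \cdot 4 = 4 \cdot 4 = 16$)
$M{\left(h{\left(5 \right)} \right)} o = \left(-1\right) \left(- \frac{405}{929}\right) = \frac{405}{929}$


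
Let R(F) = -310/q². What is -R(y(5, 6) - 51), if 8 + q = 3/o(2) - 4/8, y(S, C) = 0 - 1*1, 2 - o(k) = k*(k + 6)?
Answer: 15190/3721 ≈ 4.0822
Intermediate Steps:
o(k) = 2 - k*(6 + k) (o(k) = 2 - k*(k + 6) = 2 - k*(6 + k))
y(S, C) = -1 (y(S, C) = 0 - 1 = -1)
q = -61/7 (q = -8 + (3/(2 - 1*2² - 6*2) - 4/8) = -8 + (3/(2 - 1*4 - 12) - 4*⅛) = -8 + (3/(2 - 4 - 12) - ½) = -8 + (3/(-14) - ½) = -8 + (3*(-1/14) - ½) = -8 + (-3/14 - ½) = -8 - 5/7 = -61/7 ≈ -8.7143)
R(F) = -15190/3721 (R(F) = -310/((-61/7)²) = -310/3721/49 = -310*49/3721 = -15190/3721)
-R(y(5, 6) - 51) = -1*(-15190/3721) = 15190/3721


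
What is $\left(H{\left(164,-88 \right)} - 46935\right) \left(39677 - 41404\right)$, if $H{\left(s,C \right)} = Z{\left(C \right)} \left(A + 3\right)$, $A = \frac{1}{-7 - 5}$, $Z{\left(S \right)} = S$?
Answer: $\frac{244500025}{3} \approx 8.15 \cdot 10^{7}$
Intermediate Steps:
$A = - \frac{1}{12}$ ($A = \frac{1}{-12} = - \frac{1}{12} \approx -0.083333$)
$H{\left(s,C \right)} = \frac{35 C}{12}$ ($H{\left(s,C \right)} = C \left(- \frac{1}{12} + 3\right) = C \frac{35}{12} = \frac{35 C}{12}$)
$\left(H{\left(164,-88 \right)} - 46935\right) \left(39677 - 41404\right) = \left(\frac{35}{12} \left(-88\right) - 46935\right) \left(39677 - 41404\right) = \left(- \frac{770}{3} - 46935\right) \left(-1727\right) = \left(- \frac{141575}{3}\right) \left(-1727\right) = \frac{244500025}{3}$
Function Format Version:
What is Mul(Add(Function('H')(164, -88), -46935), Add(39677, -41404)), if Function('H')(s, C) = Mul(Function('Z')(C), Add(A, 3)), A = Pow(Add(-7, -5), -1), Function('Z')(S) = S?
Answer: Rational(244500025, 3) ≈ 8.1500e+7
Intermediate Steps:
A = Rational(-1, 12) (A = Pow(-12, -1) = Rational(-1, 12) ≈ -0.083333)
Function('H')(s, C) = Mul(Rational(35, 12), C) (Function('H')(s, C) = Mul(C, Add(Rational(-1, 12), 3)) = Mul(C, Rational(35, 12)) = Mul(Rational(35, 12), C))
Mul(Add(Function('H')(164, -88), -46935), Add(39677, -41404)) = Mul(Add(Mul(Rational(35, 12), -88), -46935), Add(39677, -41404)) = Mul(Add(Rational(-770, 3), -46935), -1727) = Mul(Rational(-141575, 3), -1727) = Rational(244500025, 3)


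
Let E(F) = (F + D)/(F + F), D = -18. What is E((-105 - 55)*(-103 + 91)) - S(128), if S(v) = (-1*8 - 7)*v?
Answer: 1229117/640 ≈ 1920.5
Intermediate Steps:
E(F) = (-18 + F)/(2*F) (E(F) = (F - 18)/(F + F) = (-18 + F)/((2*F)) = (-18 + F)*(1/(2*F)) = (-18 + F)/(2*F))
S(v) = -15*v (S(v) = (-8 - 7)*v = -15*v)
E((-105 - 55)*(-103 + 91)) - S(128) = (-18 + (-105 - 55)*(-103 + 91))/(2*(((-105 - 55)*(-103 + 91)))) - (-15)*128 = (-18 - 160*(-12))/(2*((-160*(-12)))) - 1*(-1920) = (½)*(-18 + 1920)/1920 + 1920 = (½)*(1/1920)*1902 + 1920 = 317/640 + 1920 = 1229117/640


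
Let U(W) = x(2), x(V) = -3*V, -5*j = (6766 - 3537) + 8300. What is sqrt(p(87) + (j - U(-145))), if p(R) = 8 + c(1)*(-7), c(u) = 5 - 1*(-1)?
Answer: I*sqrt(58345)/5 ≈ 48.309*I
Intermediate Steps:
c(u) = 6 (c(u) = 5 + 1 = 6)
j = -11529/5 (j = -((6766 - 3537) + 8300)/5 = -(3229 + 8300)/5 = -1/5*11529 = -11529/5 ≈ -2305.8)
p(R) = -34 (p(R) = 8 + 6*(-7) = 8 - 42 = -34)
U(W) = -6 (U(W) = -3*2 = -6)
sqrt(p(87) + (j - U(-145))) = sqrt(-34 + (-11529/5 - 1*(-6))) = sqrt(-34 + (-11529/5 + 6)) = sqrt(-34 - 11499/5) = sqrt(-11669/5) = I*sqrt(58345)/5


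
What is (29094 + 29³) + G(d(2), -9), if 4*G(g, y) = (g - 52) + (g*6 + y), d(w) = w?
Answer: 213885/4 ≈ 53471.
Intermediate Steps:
G(g, y) = -13 + y/4 + 7*g/4 (G(g, y) = ((g - 52) + (g*6 + y))/4 = ((-52 + g) + (6*g + y))/4 = ((-52 + g) + (y + 6*g))/4 = (-52 + y + 7*g)/4 = -13 + y/4 + 7*g/4)
(29094 + 29³) + G(d(2), -9) = (29094 + 29³) + (-13 + (¼)*(-9) + (7/4)*2) = (29094 + 24389) + (-13 - 9/4 + 7/2) = 53483 - 47/4 = 213885/4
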